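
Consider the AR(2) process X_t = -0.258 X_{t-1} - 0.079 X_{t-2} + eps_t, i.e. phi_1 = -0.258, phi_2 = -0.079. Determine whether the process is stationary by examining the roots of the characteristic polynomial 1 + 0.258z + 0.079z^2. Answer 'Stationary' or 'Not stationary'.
\text{Stationary}

The AR(p) characteristic polynomial is P(z) = 1 + 0.258z + 0.079z^2.
Stationarity requires all roots to lie outside the unit circle, i.e. |z| > 1 for every root.
Set 1 + (0.258) z + (0.079) z^2 = 0, i.e. a z^2 + b z + c = 0 with a = 0.079, b = 0.258, c = 1.
Discriminant D = b^2 - 4ac = (0.258)^2 - 4*(0.079)*1 = 0.066564 - (0.316) = -0.249436.
D < 0, so the roots are the complex-conjugate pair z = (-b +/- i sqrt(-D)) / (2a) = -1.6329 +/- 3.161i.
For a conjugate pair |z|^2 = z * conj(z) = (product of roots) = c/a = 1/(0.079) = 12.658228, so |z| = sqrt(12.658228) = 3.5578 for both roots.
Moduli of all roots: 3.5578, 3.5578.
All moduli strictly greater than 1? Yes.
Verdict: Stationary.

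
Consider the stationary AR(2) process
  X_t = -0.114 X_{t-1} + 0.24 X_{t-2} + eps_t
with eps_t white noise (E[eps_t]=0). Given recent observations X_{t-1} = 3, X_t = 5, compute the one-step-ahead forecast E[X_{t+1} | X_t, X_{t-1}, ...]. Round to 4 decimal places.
E[X_{t+1} \mid \mathcal F_t] = 0.1500

For an AR(p) model X_t = c + sum_i phi_i X_{t-i} + eps_t, the
one-step-ahead conditional mean is
  E[X_{t+1} | X_t, ...] = c + sum_i phi_i X_{t+1-i}.
Substitute known values:
  E[X_{t+1} | ...] = (-0.114) * (5) + (0.24) * (3)
                   = 0.1500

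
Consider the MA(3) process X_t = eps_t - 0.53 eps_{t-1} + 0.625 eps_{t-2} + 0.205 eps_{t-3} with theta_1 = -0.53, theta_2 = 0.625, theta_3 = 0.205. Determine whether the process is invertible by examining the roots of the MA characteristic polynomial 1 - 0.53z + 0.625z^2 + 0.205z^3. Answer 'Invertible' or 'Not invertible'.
\text{Invertible}

The MA(q) characteristic polynomial is P(z) = 1 - 0.53z + 0.625z^2 + 0.205z^3.
Invertibility requires all roots to lie outside the unit circle, i.e. |z| > 1 for every root.
Degree 3: look for a simple real root z0 first, then factor out (1 - z/z0) and solve the remaining quadratic.
Testing z0 = -4: P(-4) = 1 + (-0.53)(-4) + (0.625)(-4)^2 + (0.205)(-4)^3
  = 1 + (2.12) + (10) + (-13.12) = 0.  So z_0 = -4 is a root, |z_0| = 4.
Divide out the factor (1 + 0.25 z) = (1 - z/z0) (since 1/z0 = -0.25):
  P(z) = (1 + 0.25 z)(1 + (-0.78) z + (0.82) z^2)
  [check: z-coef -0.78 - (-0.25) = -0.53; z^2-coef 0.82 - (-0.25)(-0.78) = 0.625; z^3-coef -(-0.25)(0.82) = 0.205.]
Remaining roots from the quadratic factor 1 + (-0.78) z + (0.82) z^2:
  Set 1 + (-0.78) z + (0.82) z^2 = 0, i.e. a z^2 + b z + c = 0 with a = 0.82, b = -0.78, c = 1.
  Discriminant D = b^2 - 4ac = (-0.78)^2 - 4*(0.82)*1 = 0.6084 - (3.28) = -2.6716.
  D < 0, so the roots are the complex-conjugate pair z = (-b +/- i sqrt(-D)) / (2a) = 0.4756 +/- 0.9966i.
  For a conjugate pair |z|^2 = z * conj(z) = (product of roots) = c/a = 1/(0.82) = 1.219512, so |z| = sqrt(1.219512) = 1.1043 for both roots.
Moduli of all roots: 4.0000, 1.1043, 1.1043.
All moduli strictly greater than 1? Yes.
Verdict: Invertible.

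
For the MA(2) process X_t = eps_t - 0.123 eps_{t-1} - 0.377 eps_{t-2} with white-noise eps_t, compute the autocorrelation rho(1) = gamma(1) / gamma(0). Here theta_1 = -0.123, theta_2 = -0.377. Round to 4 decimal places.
\rho(1) = -0.0662

For an MA(q) process with theta_0 = 1, the autocovariance is
  gamma(k) = sigma^2 * sum_{i=0..q-k} theta_i * theta_{i+k},
and rho(k) = gamma(k) / gamma(0). Sigma^2 cancels.
  numerator   = (1)*(-0.123) + (-0.123)*(-0.377) = -0.076629.
  denominator = (1)^2 + (-0.123)^2 + (-0.377)^2 = 1.157258.
  rho(1) = -0.076629 / 1.157258 = -0.0662.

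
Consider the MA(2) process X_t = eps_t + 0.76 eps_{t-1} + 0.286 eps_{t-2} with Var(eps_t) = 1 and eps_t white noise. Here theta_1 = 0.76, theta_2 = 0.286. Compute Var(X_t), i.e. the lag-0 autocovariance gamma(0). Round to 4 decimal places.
\gamma(0) = 1.6594

For an MA(q) process X_t = eps_t + sum_i theta_i eps_{t-i} with
Var(eps_t) = sigma^2, the variance is
  gamma(0) = sigma^2 * (1 + sum_i theta_i^2).
  sum_i theta_i^2 = (0.76)^2 + (0.286)^2 = 0.5776 + 0.081796 = 0.659396.
  gamma(0) = 1 * (1 + 0.659396) = 1 * 1.659396 = 1.659396, which rounds to 1.6594.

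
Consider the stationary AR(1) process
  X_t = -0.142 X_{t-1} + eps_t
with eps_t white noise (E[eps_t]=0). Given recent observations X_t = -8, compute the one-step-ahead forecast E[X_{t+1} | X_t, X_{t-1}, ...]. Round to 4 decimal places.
E[X_{t+1} \mid \mathcal F_t] = 1.1360

For an AR(p) model X_t = c + sum_i phi_i X_{t-i} + eps_t, the
one-step-ahead conditional mean is
  E[X_{t+1} | X_t, ...] = c + sum_i phi_i X_{t+1-i}.
Substitute known values:
  E[X_{t+1} | ...] = (-0.142) * (-8)
                   = 1.1360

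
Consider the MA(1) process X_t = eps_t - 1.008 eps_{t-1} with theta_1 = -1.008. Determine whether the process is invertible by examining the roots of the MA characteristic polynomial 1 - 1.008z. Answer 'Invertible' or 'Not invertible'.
\text{Not invertible}

The MA(q) characteristic polynomial is P(z) = 1 - 1.008z.
Invertibility requires all roots to lie outside the unit circle, i.e. |z| > 1 for every root.
This is linear in z: 1 + (-1.008) z = 0  =>  z = -1/(-1.008) = 0.992063,  |z| = 0.992063.
Moduli of all roots: 0.9921.
All moduli strictly greater than 1? No.
Verdict: Not invertible.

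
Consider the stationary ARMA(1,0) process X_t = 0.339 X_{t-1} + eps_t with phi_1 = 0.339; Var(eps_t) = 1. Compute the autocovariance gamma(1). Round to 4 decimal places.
\gamma(1) = 0.3830

Multiply the model equation by X_{t-k} and take expectations. With theta_0 = psi_0 = 1 and psi_j the MA(infinity) weights, this gives
  gamma(k) - sum_i phi_i gamma(k-i) = c_k,
  c_k = sigma^2 * sum_{j=k..q} theta_j psi_{j-k}   (c_k = 0 for k > q),
using gamma(-m) = gamma(m).
Pure AR (q = 0): c_0 = sigma^2 = 1, c_k = 0 for k >= 1.
Equations for k = 0 and k = 1 (AR order 1):
  gamma(0) = phi_1 gamma(1) + c_0
  gamma(1) = phi_1 gamma(0) + c_1
Substituting the second into the first: gamma(0) (1 - phi_1^2) = c_0 + phi_1 c_1, so
  gamma(0) = c_0 / (1 - phi_1^2) = 1 / (1 - (0.339)^2) = 1 / 0.885079 = 1.129843.
  gamma(1) = phi_1 gamma(0) = (0.339)(1.129843) = 0.383017.
Therefore gamma(1) = 0.3830 (to 4 decimal places).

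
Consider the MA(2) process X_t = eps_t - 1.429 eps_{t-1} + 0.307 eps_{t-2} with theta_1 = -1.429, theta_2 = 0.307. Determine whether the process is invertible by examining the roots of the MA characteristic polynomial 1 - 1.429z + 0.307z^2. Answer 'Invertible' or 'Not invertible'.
\text{Not invertible}

The MA(q) characteristic polynomial is P(z) = 1 - 1.429z + 0.307z^2.
Invertibility requires all roots to lie outside the unit circle, i.e. |z| > 1 for every root.
Set 1 + (-1.429) z + (0.307) z^2 = 0, i.e. a z^2 + b z + c = 0 with a = 0.307, b = -1.429, c = 1.
Discriminant D = b^2 - 4ac = (-1.429)^2 - 4*(0.307)*1 = 2.042041 - (1.228) = 0.814041.
D >= 0, so the roots are real: z = (-b +/- sqrt(D)) / (2a) = (1.429 +/- 0.902242) / (0.614).
  z_1 = (1.429 + 0.902242) / (0.614) = 3.7968,   |z_1| = 3.7968.
  z_2 = (1.429 - 0.902242) / (0.614) = 0.8579,   |z_2| = 0.8579.
Moduli of all roots: 3.7968, 0.8579.
All moduli strictly greater than 1? No.
Verdict: Not invertible.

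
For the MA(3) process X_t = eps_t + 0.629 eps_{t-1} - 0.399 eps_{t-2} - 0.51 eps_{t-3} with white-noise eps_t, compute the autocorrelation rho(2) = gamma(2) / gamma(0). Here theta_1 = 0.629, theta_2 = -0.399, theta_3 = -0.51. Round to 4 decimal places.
\rho(2) = -0.3966

For an MA(q) process with theta_0 = 1, the autocovariance is
  gamma(k) = sigma^2 * sum_{i=0..q-k} theta_i * theta_{i+k},
and rho(k) = gamma(k) / gamma(0). Sigma^2 cancels.
  numerator   = (1)*(-0.399) + (0.629)*(-0.51) = -0.71979.
  denominator = (1)^2 + (0.629)^2 + (-0.399)^2 + (-0.51)^2 = 1.814942.
  rho(2) = -0.71979 / 1.814942 = -0.3966.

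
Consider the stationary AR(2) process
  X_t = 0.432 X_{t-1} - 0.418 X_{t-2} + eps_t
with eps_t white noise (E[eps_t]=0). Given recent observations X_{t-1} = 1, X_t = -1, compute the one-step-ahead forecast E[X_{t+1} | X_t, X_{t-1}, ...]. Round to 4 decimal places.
E[X_{t+1} \mid \mathcal F_t] = -0.8500

For an AR(p) model X_t = c + sum_i phi_i X_{t-i} + eps_t, the
one-step-ahead conditional mean is
  E[X_{t+1} | X_t, ...] = c + sum_i phi_i X_{t+1-i}.
Substitute known values:
  E[X_{t+1} | ...] = (0.432) * (-1) + (-0.418) * (1)
                   = -0.8500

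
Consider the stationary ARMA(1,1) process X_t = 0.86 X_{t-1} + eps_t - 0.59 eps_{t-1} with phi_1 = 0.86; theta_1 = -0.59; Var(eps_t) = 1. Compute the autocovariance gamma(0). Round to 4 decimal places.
\gamma(0) = 1.2800

Multiply the model equation by X_{t-k} and take expectations. With theta_0 = psi_0 = 1 and psi_j the MA(infinity) weights, this gives
  gamma(k) - sum_i phi_i gamma(k-i) = c_k,
  c_k = sigma^2 * sum_{j=k..q} theta_j psi_{j-k}   (c_k = 0 for k > q),
using gamma(-m) = gamma(m).
psi-weights needed (psi_j = theta_j + sum_i phi_i psi_{j-i}):
  psi_1 = theta_1 + phi_1 = -0.59 + (0.86) = 0.27
Right-hand sides:
  c_0 = sigma^2 (1 + theta_1 psi_1) = 1 * (1 + (-0.59)(0.27)) = 1 * 0.8407 = 0.8407
  c_1 = sigma^2 theta_1 = 1 * (-0.59) = -0.59
  c_2 = 0
Equations for k = 0 and k = 1 (AR order 1):
  gamma(0) = phi_1 gamma(1) + c_0
  gamma(1) = phi_1 gamma(0) + c_1
Substituting the second into the first: gamma(0) (1 - phi_1^2) = c_0 + phi_1 c_1, so
  gamma(0) = (c_0 + phi_1 c_1) / (1 - phi_1^2) = (0.8407 + (0.86)(-0.59)) / (1 - (0.86)^2) = 0.3333 / 0.2604 = 1.279954.
Therefore gamma(0) = 1.2800 (to 4 decimal places).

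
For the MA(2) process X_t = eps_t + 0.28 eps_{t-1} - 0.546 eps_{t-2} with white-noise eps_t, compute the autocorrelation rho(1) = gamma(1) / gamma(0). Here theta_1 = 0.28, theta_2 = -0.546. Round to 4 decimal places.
\rho(1) = 0.0923

For an MA(q) process with theta_0 = 1, the autocovariance is
  gamma(k) = sigma^2 * sum_{i=0..q-k} theta_i * theta_{i+k},
and rho(k) = gamma(k) / gamma(0). Sigma^2 cancels.
  numerator   = (1)*(0.28) + (0.28)*(-0.546) = 0.12712.
  denominator = (1)^2 + (0.28)^2 + (-0.546)^2 = 1.376516.
  rho(1) = 0.12712 / 1.376516 = 0.0923.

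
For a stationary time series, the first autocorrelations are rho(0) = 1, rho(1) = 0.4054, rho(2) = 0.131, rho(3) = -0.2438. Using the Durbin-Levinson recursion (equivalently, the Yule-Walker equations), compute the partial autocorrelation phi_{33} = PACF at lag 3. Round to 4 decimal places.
\phi_{33} = -0.3390

The PACF at lag k is phi_{kk}, the last component of the solution
to the Yule-Walker system G_k phi = r_k where
  (G_k)_{ij} = rho(|i - j|), (r_k)_i = rho(i), i,j = 1..k.
Equivalently, Durbin-Levinson gives phi_{kk} iteratively:
  phi_{11} = rho(1)
  phi_{kk} = [rho(k) - sum_{j=1..k-1} phi_{k-1,j} rho(k-j)]
            / [1 - sum_{j=1..k-1} phi_{k-1,j} rho(j)],
  phi_{k,j} = phi_{k-1,j} - phi_{kk} phi_{k-1,k-j},  j = 1..k-1.
Step k = 1:
  phi_11 = rho(1) = 0.4054.
Step k = 2:
  phi_22 = [rho(2) - phi_11 rho(1)] / [1 - phi_11 rho(1)] = [0.131 - (0.4054)(0.4054)] / [1 - (0.4054)(0.4054)]
         = -0.03334916 / 0.83565084 = -0.039908.
  Update: phi_21 = phi_11 - phi_22 phi_11 = 0.4054 - (-0.039908)(0.4054) = 0.421579.
Step k = 3:
  phi_33 = [rho(3) - phi_21 rho(2) - phi_22 rho(1)] / [1 - phi_21 rho(1) - phi_22 rho(2)]
    numerator   = -0.2438 - (0.421579)(0.131) - (-0.039908)(0.4054) = -0.2828481
    denominator = 1 - (0.421579)(0.4054) - (-0.039908)(0.131) = 0.83431994
  phi_33 = -0.2828481 / 0.83431994 = -0.339.
Therefore phi_{33} = -0.3390.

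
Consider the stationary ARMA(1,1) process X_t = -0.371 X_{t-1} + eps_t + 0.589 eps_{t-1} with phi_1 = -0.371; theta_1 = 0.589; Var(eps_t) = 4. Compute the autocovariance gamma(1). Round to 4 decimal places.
\gamma(1) = 0.7902

Multiply the model equation by X_{t-k} and take expectations. With theta_0 = psi_0 = 1 and psi_j the MA(infinity) weights, this gives
  gamma(k) - sum_i phi_i gamma(k-i) = c_k,
  c_k = sigma^2 * sum_{j=k..q} theta_j psi_{j-k}   (c_k = 0 for k > q),
using gamma(-m) = gamma(m).
psi-weights needed (psi_j = theta_j + sum_i phi_i psi_{j-i}):
  psi_1 = theta_1 + phi_1 = 0.589 + (-0.371) = 0.218
Right-hand sides:
  c_0 = sigma^2 (1 + theta_1 psi_1) = 4 * (1 + (0.589)(0.218)) = 4 * 1.128402 = 4.513608
  c_1 = sigma^2 theta_1 = 4 * (0.589) = 2.356
  c_2 = 0
Equations for k = 0 and k = 1 (AR order 1):
  gamma(0) = phi_1 gamma(1) + c_0
  gamma(1) = phi_1 gamma(0) + c_1
Substituting the second into the first: gamma(0) (1 - phi_1^2) = c_0 + phi_1 c_1, so
  gamma(0) = (c_0 + phi_1 c_1) / (1 - phi_1^2) = (4.513608 + (-0.371)(2.356)) / (1 - (-0.371)^2) = 3.639532 / 0.862359 = 4.220437.
  gamma(1) = phi_1 gamma(0) + c_1 = (-0.371)(4.220437) + (2.356) = 0.790218.
Therefore gamma(1) = 0.7902 (to 4 decimal places).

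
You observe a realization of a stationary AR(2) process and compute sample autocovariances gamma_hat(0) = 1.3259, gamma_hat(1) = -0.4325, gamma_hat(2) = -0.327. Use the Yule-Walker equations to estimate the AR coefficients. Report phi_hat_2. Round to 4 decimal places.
\hat\phi_{2} = -0.3951

The Yule-Walker equations for an AR(p) process read, in matrix form,
  Gamma_p phi = r_p,   with   (Gamma_p)_{ij} = gamma(|i - j|),
                       (r_p)_i = gamma(i),   i,j = 1..p.
Substitute the sample gammas (Toeplitz matrix and right-hand side of size 2):
  Gamma_p = [[1.3259, -0.4325], [-0.4325, 1.3259]]
  r_p     = [-0.4325, -0.327]
Written out:
  1.3259 phi_1 - 0.4325 phi_2 = -0.4325
  -0.4325 phi_1 + 1.3259 phi_2 = -0.327
Solve by Cramer's rule:
  det = gamma(0)^2 - gamma(1)^2 = (1.3259)^2 - (-0.4325)^2 = 1.75801081 - 0.18705625 = 1.57095456
  phi_hat_1 = [gamma(1) gamma(0) - gamma(1) gamma(2)] / det = [(-0.4325)(1.3259) - (-0.4325)(-0.327)] / 1.57095456 = -0.71487925 / 1.57095456 = -0.4551
  phi_hat_2 = [gamma(0) gamma(2) - gamma(1)^2] / det = [(1.3259)(-0.327) - (-0.4325)^2] / 1.57095456 = -0.62062555 / 1.57095456 = -0.3951
So phi_hat = [-0.4551, -0.3951].
Therefore phi_hat_2 = -0.3951.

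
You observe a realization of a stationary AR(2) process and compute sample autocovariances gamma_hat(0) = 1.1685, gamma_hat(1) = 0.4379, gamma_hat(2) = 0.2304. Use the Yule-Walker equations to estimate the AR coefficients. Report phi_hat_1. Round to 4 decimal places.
\hat\phi_{1} = 0.3500

The Yule-Walker equations for an AR(p) process read, in matrix form,
  Gamma_p phi = r_p,   with   (Gamma_p)_{ij} = gamma(|i - j|),
                       (r_p)_i = gamma(i),   i,j = 1..p.
Substitute the sample gammas (Toeplitz matrix and right-hand side of size 2):
  Gamma_p = [[1.1685, 0.4379], [0.4379, 1.1685]]
  r_p     = [0.4379, 0.2304]
Written out:
  1.1685 phi_1 + 0.4379 phi_2 = 0.4379
  0.4379 phi_1 + 1.1685 phi_2 = 0.2304
Solve by Cramer's rule:
  det = gamma(0)^2 - gamma(1)^2 = (1.1685)^2 - (0.4379)^2 = 1.36539225 - 0.19175641 = 1.17363584
  phi_hat_1 = [gamma(1) gamma(0) - gamma(1) gamma(2)] / det = [(0.4379)(1.1685) - (0.4379)(0.2304)] / 1.17363584 = 0.41079399 / 1.17363584 = 0.35
  phi_hat_2 = [gamma(0) gamma(2) - gamma(1)^2] / det = [(1.1685)(0.2304) - (0.4379)^2] / 1.17363584 = 0.07746599 / 1.17363584 = 0.066
So phi_hat = [0.3500, 0.0660].
Therefore phi_hat_1 = 0.3500.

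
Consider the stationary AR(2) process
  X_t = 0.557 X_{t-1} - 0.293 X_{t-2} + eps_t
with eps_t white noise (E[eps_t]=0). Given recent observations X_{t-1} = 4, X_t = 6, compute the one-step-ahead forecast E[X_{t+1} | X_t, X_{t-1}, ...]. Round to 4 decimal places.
E[X_{t+1} \mid \mathcal F_t] = 2.1700

For an AR(p) model X_t = c + sum_i phi_i X_{t-i} + eps_t, the
one-step-ahead conditional mean is
  E[X_{t+1} | X_t, ...] = c + sum_i phi_i X_{t+1-i}.
Substitute known values:
  E[X_{t+1} | ...] = (0.557) * (6) + (-0.293) * (4)
                   = 2.1700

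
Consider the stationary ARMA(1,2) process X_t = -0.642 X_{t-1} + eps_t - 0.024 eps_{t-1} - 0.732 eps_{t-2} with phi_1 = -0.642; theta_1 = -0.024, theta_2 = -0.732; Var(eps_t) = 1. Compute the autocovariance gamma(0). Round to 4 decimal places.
\gamma(0) = 1.6012

Multiply the model equation by X_{t-k} and take expectations. With theta_0 = psi_0 = 1 and psi_j the MA(infinity) weights, this gives
  gamma(k) - sum_i phi_i gamma(k-i) = c_k,
  c_k = sigma^2 * sum_{j=k..q} theta_j psi_{j-k}   (c_k = 0 for k > q),
using gamma(-m) = gamma(m).
psi-weights needed (psi_j = theta_j + sum_i phi_i psi_{j-i}):
  psi_1 = theta_1 + phi_1 = -0.024 + (-0.642) = -0.666
  psi_2 = theta_2 + phi_1 psi_1 = -0.732 + (-0.642)(-0.666) = -0.304428
Right-hand sides:
  c_0 = sigma^2 (1 + theta_1 psi_1 + theta_2 psi_2) = 1 * (1 + (-0.024)(-0.666) + (-0.732)(-0.304428)) = 1 * 1.238825 = 1.238825
  c_1 = sigma^2 (theta_1 + theta_2 psi_1) = 1 * (-0.024 + (-0.732)(-0.666)) = 0.463512
  c_2 = sigma^2 theta_2 = 1 * (-0.732) = -0.732
Equations for k = 0 and k = 1 (AR order 1):
  gamma(0) = phi_1 gamma(1) + c_0
  gamma(1) = phi_1 gamma(0) + c_1
Substituting the second into the first: gamma(0) (1 - phi_1^2) = c_0 + phi_1 c_1, so
  gamma(0) = (c_0 + phi_1 c_1) / (1 - phi_1^2) = (1.238825 + (-0.642)(0.463512)) / (1 - (-0.642)^2) = 0.941251 / 0.587836 = 1.601213.
Therefore gamma(0) = 1.6012 (to 4 decimal places).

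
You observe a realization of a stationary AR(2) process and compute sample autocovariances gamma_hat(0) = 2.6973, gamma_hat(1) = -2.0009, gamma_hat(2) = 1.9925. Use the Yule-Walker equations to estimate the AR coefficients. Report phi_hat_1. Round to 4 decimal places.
\hat\phi_{1} = -0.4310

The Yule-Walker equations for an AR(p) process read, in matrix form,
  Gamma_p phi = r_p,   with   (Gamma_p)_{ij} = gamma(|i - j|),
                       (r_p)_i = gamma(i),   i,j = 1..p.
Substitute the sample gammas (Toeplitz matrix and right-hand side of size 2):
  Gamma_p = [[2.6973, -2.0009], [-2.0009, 2.6973]]
  r_p     = [-2.0009, 1.9925]
Written out:
  2.6973 phi_1 - 2.0009 phi_2 = -2.0009
  -2.0009 phi_1 + 2.6973 phi_2 = 1.9925
Solve by Cramer's rule:
  det = gamma(0)^2 - gamma(1)^2 = (2.6973)^2 - (-2.0009)^2 = 7.27542729 - 4.00360081 = 3.27182648
  phi_hat_1 = [gamma(1) gamma(0) - gamma(1) gamma(2)] / det = [(-2.0009)(2.6973) - (-2.0009)(1.9925)] / 3.27182648 = -1.41023432 / 3.27182648 = -0.431
  phi_hat_2 = [gamma(0) gamma(2) - gamma(1)^2] / det = [(2.6973)(1.9925) - (-2.0009)^2] / 3.27182648 = 1.37076944 / 3.27182648 = 0.419
So phi_hat = [-0.4310, 0.4190].
Therefore phi_hat_1 = -0.4310.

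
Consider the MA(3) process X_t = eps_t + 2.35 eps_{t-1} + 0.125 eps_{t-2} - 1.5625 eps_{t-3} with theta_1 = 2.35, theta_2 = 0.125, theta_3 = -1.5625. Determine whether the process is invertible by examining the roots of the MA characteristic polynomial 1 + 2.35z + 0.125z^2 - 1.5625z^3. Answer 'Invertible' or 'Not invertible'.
\text{Not invertible}

The MA(q) characteristic polynomial is P(z) = 1 + 2.35z + 0.125z^2 - 1.5625z^3.
Invertibility requires all roots to lie outside the unit circle, i.e. |z| > 1 for every root.
Degree 3: look for a simple real root z0 first, then factor out (1 - z/z0) and solve the remaining quadratic.
Testing z0 = -0.8: P(-0.8) = 1 + (2.35)(-0.8) + (0.125)(-0.8)^2 + (-1.5625)(-0.8)^3
  = 1 + (-1.88) + (0.08) + (0.8) = 0.  So z_0 = -0.8 is a root, |z_0| = 0.8.
Divide out the factor (1 + 1.25 z) = (1 - z/z0) (since 1/z0 = -1.25):
  P(z) = (1 + 1.25 z)(1 + (1.1) z + (-1.25) z^2)
  [check: z-coef 1.1 - (-1.25) = 2.35; z^2-coef -1.25 - (-1.25)(1.1) = 0.125; z^3-coef -(-1.25)(-1.25) = -1.5625.]
Remaining roots from the quadratic factor 1 + (1.1) z + (-1.25) z^2:
  Set 1 + (1.1) z + (-1.25) z^2 = 0, i.e. a z^2 + b z + c = 0 with a = -1.25, b = 1.1, c = 1.
  Discriminant D = b^2 - 4ac = (1.1)^2 - 4*(-1.25)*1 = 1.21 - (-5) = 6.21.
  D >= 0, so the roots are real: z = (-b +/- sqrt(D)) / (2a) = (-1.1 +/- 2.491987) / (-2.5).
    z_1 = (-1.1 + 2.491987) / (-2.5) = -0.5568,   |z_1| = 0.5568.
    z_2 = (-1.1 - 2.491987) / (-2.5) = 1.4368,   |z_2| = 1.4368.
Moduli of all roots: 0.8000, 0.5568, 1.4368.
All moduli strictly greater than 1? No.
Verdict: Not invertible.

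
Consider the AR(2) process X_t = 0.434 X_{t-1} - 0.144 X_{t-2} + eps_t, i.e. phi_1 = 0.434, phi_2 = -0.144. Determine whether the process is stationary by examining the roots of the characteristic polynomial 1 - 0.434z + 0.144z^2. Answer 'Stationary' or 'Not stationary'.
\text{Stationary}

The AR(p) characteristic polynomial is P(z) = 1 - 0.434z + 0.144z^2.
Stationarity requires all roots to lie outside the unit circle, i.e. |z| > 1 for every root.
Set 1 + (-0.434) z + (0.144) z^2 = 0, i.e. a z^2 + b z + c = 0 with a = 0.144, b = -0.434, c = 1.
Discriminant D = b^2 - 4ac = (-0.434)^2 - 4*(0.144)*1 = 0.188356 - (0.576) = -0.387644.
D < 0, so the roots are the complex-conjugate pair z = (-b +/- i sqrt(-D)) / (2a) = 1.5069 +/- 2.1618i.
For a conjugate pair |z|^2 = z * conj(z) = (product of roots) = c/a = 1/(0.144) = 6.944444, so |z| = sqrt(6.944444) = 2.6352 for both roots.
Moduli of all roots: 2.6352, 2.6352.
All moduli strictly greater than 1? Yes.
Verdict: Stationary.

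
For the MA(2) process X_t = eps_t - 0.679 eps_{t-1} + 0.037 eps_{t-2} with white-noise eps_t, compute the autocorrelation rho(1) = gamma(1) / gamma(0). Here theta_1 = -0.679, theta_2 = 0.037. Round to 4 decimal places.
\rho(1) = -0.4815

For an MA(q) process with theta_0 = 1, the autocovariance is
  gamma(k) = sigma^2 * sum_{i=0..q-k} theta_i * theta_{i+k},
and rho(k) = gamma(k) / gamma(0). Sigma^2 cancels.
  numerator   = (1)*(-0.679) + (-0.679)*(0.037) = -0.704123.
  denominator = (1)^2 + (-0.679)^2 + (0.037)^2 = 1.46241.
  rho(1) = -0.704123 / 1.46241 = -0.4815.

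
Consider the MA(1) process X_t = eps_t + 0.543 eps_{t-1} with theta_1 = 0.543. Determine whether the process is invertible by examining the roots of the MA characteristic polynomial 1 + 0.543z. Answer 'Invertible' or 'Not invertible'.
\text{Invertible}

The MA(q) characteristic polynomial is P(z) = 1 + 0.543z.
Invertibility requires all roots to lie outside the unit circle, i.e. |z| > 1 for every root.
This is linear in z: 1 + (0.543) z = 0  =>  z = -1/(0.543) = -1.841621,  |z| = 1.841621.
Moduli of all roots: 1.8416.
All moduli strictly greater than 1? Yes.
Verdict: Invertible.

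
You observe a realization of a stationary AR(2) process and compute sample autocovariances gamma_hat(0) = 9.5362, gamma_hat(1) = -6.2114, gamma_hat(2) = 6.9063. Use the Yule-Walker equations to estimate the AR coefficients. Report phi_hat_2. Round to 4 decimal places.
\hat\phi_{2} = 0.5210

The Yule-Walker equations for an AR(p) process read, in matrix form,
  Gamma_p phi = r_p,   with   (Gamma_p)_{ij} = gamma(|i - j|),
                       (r_p)_i = gamma(i),   i,j = 1..p.
Substitute the sample gammas (Toeplitz matrix and right-hand side of size 2):
  Gamma_p = [[9.5362, -6.2114], [-6.2114, 9.5362]]
  r_p     = [-6.2114, 6.9063]
Written out:
  9.5362 phi_1 - 6.2114 phi_2 = -6.2114
  -6.2114 phi_1 + 9.5362 phi_2 = 6.9063
Solve by Cramer's rule:
  det = gamma(0)^2 - gamma(1)^2 = (9.5362)^2 - (-6.2114)^2 = 90.93911044 - 38.58148996 = 52.35762048
  phi_hat_1 = [gamma(1) gamma(0) - gamma(1) gamma(2)] / det = [(-6.2114)(9.5362) - (-6.2114)(6.9063)] / 52.35762048 = -16.33536086 / 52.35762048 = -0.312
  phi_hat_2 = [gamma(0) gamma(2) - gamma(1)^2] / det = [(9.5362)(6.9063) - (-6.2114)^2] / 52.35762048 = 27.2783681 / 52.35762048 = 0.521
So phi_hat = [-0.3120, 0.5210].
Therefore phi_hat_2 = 0.5210.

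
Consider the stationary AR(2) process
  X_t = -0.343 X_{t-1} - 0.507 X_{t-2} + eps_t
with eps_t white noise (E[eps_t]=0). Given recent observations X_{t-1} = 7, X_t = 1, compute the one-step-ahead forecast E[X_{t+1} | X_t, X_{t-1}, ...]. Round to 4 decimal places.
E[X_{t+1} \mid \mathcal F_t] = -3.8920

For an AR(p) model X_t = c + sum_i phi_i X_{t-i} + eps_t, the
one-step-ahead conditional mean is
  E[X_{t+1} | X_t, ...] = c + sum_i phi_i X_{t+1-i}.
Substitute known values:
  E[X_{t+1} | ...] = (-0.343) * (1) + (-0.507) * (7)
                   = -3.8920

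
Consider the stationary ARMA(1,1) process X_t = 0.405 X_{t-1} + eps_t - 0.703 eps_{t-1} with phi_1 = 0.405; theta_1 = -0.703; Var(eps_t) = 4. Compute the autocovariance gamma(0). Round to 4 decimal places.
\gamma(0) = 4.4249

Multiply the model equation by X_{t-k} and take expectations. With theta_0 = psi_0 = 1 and psi_j the MA(infinity) weights, this gives
  gamma(k) - sum_i phi_i gamma(k-i) = c_k,
  c_k = sigma^2 * sum_{j=k..q} theta_j psi_{j-k}   (c_k = 0 for k > q),
using gamma(-m) = gamma(m).
psi-weights needed (psi_j = theta_j + sum_i phi_i psi_{j-i}):
  psi_1 = theta_1 + phi_1 = -0.703 + (0.405) = -0.298
Right-hand sides:
  c_0 = sigma^2 (1 + theta_1 psi_1) = 4 * (1 + (-0.703)(-0.298)) = 4 * 1.209494 = 4.837976
  c_1 = sigma^2 theta_1 = 4 * (-0.703) = -2.812
  c_2 = 0
Equations for k = 0 and k = 1 (AR order 1):
  gamma(0) = phi_1 gamma(1) + c_0
  gamma(1) = phi_1 gamma(0) + c_1
Substituting the second into the first: gamma(0) (1 - phi_1^2) = c_0 + phi_1 c_1, so
  gamma(0) = (c_0 + phi_1 c_1) / (1 - phi_1^2) = (4.837976 + (0.405)(-2.812)) / (1 - (0.405)^2) = 3.699116 / 0.835975 = 4.424912.
Therefore gamma(0) = 4.4249 (to 4 decimal places).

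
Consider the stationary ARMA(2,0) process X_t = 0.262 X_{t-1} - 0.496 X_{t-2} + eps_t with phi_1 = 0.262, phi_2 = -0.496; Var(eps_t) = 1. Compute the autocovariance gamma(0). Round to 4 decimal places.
\gamma(0) = 1.3683

Multiply the model equation by X_{t-k} and take expectations. With theta_0 = psi_0 = 1 and psi_j the MA(infinity) weights, this gives
  gamma(k) - sum_i phi_i gamma(k-i) = c_k,
  c_k = sigma^2 * sum_{j=k..q} theta_j psi_{j-k}   (c_k = 0 for k > q),
using gamma(-m) = gamma(m).
Pure AR (q = 0): c_0 = sigma^2 = 1, c_k = 0 for k >= 1.
Equations for k = 0, 1, 2 (AR order 2, c_2 = 0):
  (E0) gamma(0) = phi_1 gamma(1) + phi_2 gamma(2) + c_0
  (E1) gamma(1) = phi_1 gamma(0) + phi_2 gamma(1) + c_1
  (E2) gamma(2) = phi_1 gamma(1) + phi_2 gamma(0)
From (E1): gamma(1) = A gamma(0) + B with
  A = phi_1 / (1 - phi_2) = 0.262 / 1.496 = 0.175134,   B = c_1 / (1 - phi_2) = 0 / 1.496 = 0.
Insert (E2) into (E0): gamma(0) (1 - phi_2^2) = phi_1 (1 + phi_2) gamma(1) + c_0.
  phi_1 (1 + phi_2) = (0.262)(0.504) = 0.132048,   1 - phi_2^2 = 0.753984.
Replace gamma(1) by A gamma(0) + B and collect gamma(0):
  gamma(0) [0.753984 - (0.132048)(0.175134)] = c_0 = 1
  gamma(0) * 0.730858 = 1
  gamma(0) = 1 / 0.730858 = 1.368255.
Therefore gamma(0) = 1.3683 (to 4 decimal places).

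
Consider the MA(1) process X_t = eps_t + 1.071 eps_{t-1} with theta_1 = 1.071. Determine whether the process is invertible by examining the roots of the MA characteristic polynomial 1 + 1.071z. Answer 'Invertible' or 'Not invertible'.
\text{Not invertible}

The MA(q) characteristic polynomial is P(z) = 1 + 1.071z.
Invertibility requires all roots to lie outside the unit circle, i.e. |z| > 1 for every root.
This is linear in z: 1 + (1.071) z = 0  =>  z = -1/(1.071) = -0.933707,  |z| = 0.933707.
Moduli of all roots: 0.9337.
All moduli strictly greater than 1? No.
Verdict: Not invertible.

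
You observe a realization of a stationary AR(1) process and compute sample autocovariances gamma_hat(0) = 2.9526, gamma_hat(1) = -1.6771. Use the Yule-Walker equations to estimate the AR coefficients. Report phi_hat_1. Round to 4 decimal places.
\hat\phi_{1} = -0.5680

The Yule-Walker equations for an AR(p) process read, in matrix form,
  Gamma_p phi = r_p,   with   (Gamma_p)_{ij} = gamma(|i - j|),
                       (r_p)_i = gamma(i),   i,j = 1..p.
Substitute the sample gammas (Toeplitz matrix and right-hand side of size 1):
  Gamma_p = [[2.9526]]
  r_p     = [-1.6771]
With p = 1 this is the single equation gamma(0) phi_1 = gamma(1):
  phi_hat_1 = gamma(1) / gamma(0) = -1.6771 / 2.9526 = -0.5680.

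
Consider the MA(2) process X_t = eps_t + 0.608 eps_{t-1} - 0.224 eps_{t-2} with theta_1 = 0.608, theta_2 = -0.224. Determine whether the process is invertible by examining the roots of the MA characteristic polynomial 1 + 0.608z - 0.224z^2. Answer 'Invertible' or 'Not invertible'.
\text{Invertible}

The MA(q) characteristic polynomial is P(z) = 1 + 0.608z - 0.224z^2.
Invertibility requires all roots to lie outside the unit circle, i.e. |z| > 1 for every root.
Set 1 + (0.608) z + (-0.224) z^2 = 0, i.e. a z^2 + b z + c = 0 with a = -0.224, b = 0.608, c = 1.
Discriminant D = b^2 - 4ac = (0.608)^2 - 4*(-0.224)*1 = 0.369664 - (-0.896) = 1.265664.
D >= 0, so the roots are real: z = (-b +/- sqrt(D)) / (2a) = (-0.608 +/- 1.125017) / (-0.448).
  z_1 = (-0.608 + 1.125017) / (-0.448) = -1.1541,   |z_1| = 1.1541.
  z_2 = (-0.608 - 1.125017) / (-0.448) = 3.8683,   |z_2| = 3.8683.
Moduli of all roots: 1.1541, 3.8683.
All moduli strictly greater than 1? Yes.
Verdict: Invertible.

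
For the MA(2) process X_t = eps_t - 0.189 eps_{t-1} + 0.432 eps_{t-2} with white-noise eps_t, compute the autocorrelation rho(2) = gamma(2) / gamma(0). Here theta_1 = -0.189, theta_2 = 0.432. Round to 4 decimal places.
\rho(2) = 0.3534

For an MA(q) process with theta_0 = 1, the autocovariance is
  gamma(k) = sigma^2 * sum_{i=0..q-k} theta_i * theta_{i+k},
and rho(k) = gamma(k) / gamma(0). Sigma^2 cancels.
  numerator   = (1)*(0.432) = 0.432.
  denominator = (1)^2 + (-0.189)^2 + (0.432)^2 = 1.222345.
  rho(2) = 0.432 / 1.222345 = 0.3534.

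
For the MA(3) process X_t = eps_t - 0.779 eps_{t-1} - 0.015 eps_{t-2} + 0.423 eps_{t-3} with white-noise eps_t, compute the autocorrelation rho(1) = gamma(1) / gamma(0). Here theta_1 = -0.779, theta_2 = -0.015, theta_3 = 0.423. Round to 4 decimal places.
\rho(1) = -0.4332

For an MA(q) process with theta_0 = 1, the autocovariance is
  gamma(k) = sigma^2 * sum_{i=0..q-k} theta_i * theta_{i+k},
and rho(k) = gamma(k) / gamma(0). Sigma^2 cancels.
  numerator   = (1)*(-0.779) + (-0.779)*(-0.015) + (-0.015)*(0.423) = -0.77366.
  denominator = (1)^2 + (-0.779)^2 + (-0.015)^2 + (0.423)^2 = 1.785995.
  rho(1) = -0.77366 / 1.785995 = -0.4332.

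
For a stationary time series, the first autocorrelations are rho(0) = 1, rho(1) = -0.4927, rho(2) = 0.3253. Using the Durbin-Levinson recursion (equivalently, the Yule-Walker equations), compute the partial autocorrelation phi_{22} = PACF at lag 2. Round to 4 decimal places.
\phi_{22} = 0.1090

The PACF at lag k is phi_{kk}, the last component of the solution
to the Yule-Walker system G_k phi = r_k where
  (G_k)_{ij} = rho(|i - j|), (r_k)_i = rho(i), i,j = 1..k.
Equivalently, Durbin-Levinson gives phi_{kk} iteratively:
  phi_{11} = rho(1)
  phi_{kk} = [rho(k) - sum_{j=1..k-1} phi_{k-1,j} rho(k-j)]
            / [1 - sum_{j=1..k-1} phi_{k-1,j} rho(j)],
  phi_{k,j} = phi_{k-1,j} - phi_{kk} phi_{k-1,k-j},  j = 1..k-1.
Step k = 1:
  phi_11 = rho(1) = -0.4927.
Step k = 2:
  phi_22 = [rho(2) - phi_11 rho(1)] / [1 - phi_11 rho(1)] = [0.3253 - (-0.4927)(-0.4927)] / [1 - (-0.4927)(-0.4927)]
         = 0.08254671 / 0.75724671 = 0.109.
Therefore phi_{22} = 0.1090.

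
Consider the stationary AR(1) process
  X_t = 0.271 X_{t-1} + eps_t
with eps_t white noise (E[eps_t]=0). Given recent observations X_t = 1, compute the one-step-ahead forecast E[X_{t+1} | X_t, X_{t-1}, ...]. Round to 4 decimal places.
E[X_{t+1} \mid \mathcal F_t] = 0.2710

For an AR(p) model X_t = c + sum_i phi_i X_{t-i} + eps_t, the
one-step-ahead conditional mean is
  E[X_{t+1} | X_t, ...] = c + sum_i phi_i X_{t+1-i}.
Substitute known values:
  E[X_{t+1} | ...] = (0.271) * (1)
                   = 0.2710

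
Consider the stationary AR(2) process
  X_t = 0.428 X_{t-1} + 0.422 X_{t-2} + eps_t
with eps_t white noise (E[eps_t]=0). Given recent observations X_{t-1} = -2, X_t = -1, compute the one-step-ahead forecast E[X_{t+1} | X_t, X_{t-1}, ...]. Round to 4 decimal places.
E[X_{t+1} \mid \mathcal F_t] = -1.2720

For an AR(p) model X_t = c + sum_i phi_i X_{t-i} + eps_t, the
one-step-ahead conditional mean is
  E[X_{t+1} | X_t, ...] = c + sum_i phi_i X_{t+1-i}.
Substitute known values:
  E[X_{t+1} | ...] = (0.428) * (-1) + (0.422) * (-2)
                   = -1.2720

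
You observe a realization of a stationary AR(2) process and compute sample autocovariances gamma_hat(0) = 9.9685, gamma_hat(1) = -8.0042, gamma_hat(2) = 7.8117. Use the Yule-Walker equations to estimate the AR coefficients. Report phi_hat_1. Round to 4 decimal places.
\hat\phi_{1} = -0.4890

The Yule-Walker equations for an AR(p) process read, in matrix form,
  Gamma_p phi = r_p,   with   (Gamma_p)_{ij} = gamma(|i - j|),
                       (r_p)_i = gamma(i),   i,j = 1..p.
Substitute the sample gammas (Toeplitz matrix and right-hand side of size 2):
  Gamma_p = [[9.9685, -8.0042], [-8.0042, 9.9685]]
  r_p     = [-8.0042, 7.8117]
Written out:
  9.9685 phi_1 - 8.0042 phi_2 = -8.0042
  -8.0042 phi_1 + 9.9685 phi_2 = 7.8117
Solve by Cramer's rule:
  det = gamma(0)^2 - gamma(1)^2 = (9.9685)^2 - (-8.0042)^2 = 99.37099225 - 64.06721764 = 35.30377461
  phi_hat_1 = [gamma(1) gamma(0) - gamma(1) gamma(2)] / det = [(-8.0042)(9.9685) - (-8.0042)(7.8117)] / 35.30377461 = -17.26345856 / 35.30377461 = -0.489
  phi_hat_2 = [gamma(0) gamma(2) - gamma(1)^2] / det = [(9.9685)(7.8117) - (-8.0042)^2] / 35.30377461 = 13.80371381 / 35.30377461 = 0.391
So phi_hat = [-0.4890, 0.3910].
Therefore phi_hat_1 = -0.4890.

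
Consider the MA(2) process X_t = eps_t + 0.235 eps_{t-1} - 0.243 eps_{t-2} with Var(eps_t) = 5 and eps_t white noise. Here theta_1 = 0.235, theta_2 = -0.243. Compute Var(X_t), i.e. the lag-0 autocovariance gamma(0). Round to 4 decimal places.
\gamma(0) = 5.5714

For an MA(q) process X_t = eps_t + sum_i theta_i eps_{t-i} with
Var(eps_t) = sigma^2, the variance is
  gamma(0) = sigma^2 * (1 + sum_i theta_i^2).
  sum_i theta_i^2 = (0.235)^2 + (-0.243)^2 = 0.055225 + 0.059049 = 0.114274.
  gamma(0) = 5 * (1 + 0.114274) = 5 * 1.114274 = 5.57137, which rounds to 5.5714.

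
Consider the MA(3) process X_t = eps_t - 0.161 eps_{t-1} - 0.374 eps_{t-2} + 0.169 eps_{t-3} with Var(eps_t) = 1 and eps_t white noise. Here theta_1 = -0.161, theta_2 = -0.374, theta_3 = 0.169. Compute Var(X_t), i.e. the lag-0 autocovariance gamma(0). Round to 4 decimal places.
\gamma(0) = 1.1944

For an MA(q) process X_t = eps_t + sum_i theta_i eps_{t-i} with
Var(eps_t) = sigma^2, the variance is
  gamma(0) = sigma^2 * (1 + sum_i theta_i^2).
  sum_i theta_i^2 = (-0.161)^2 + (-0.374)^2 + (0.169)^2 = 0.025921 + 0.139876 + 0.028561 = 0.194358.
  gamma(0) = 1 * (1 + 0.194358) = 1 * 1.194358 = 1.194358, which rounds to 1.1944.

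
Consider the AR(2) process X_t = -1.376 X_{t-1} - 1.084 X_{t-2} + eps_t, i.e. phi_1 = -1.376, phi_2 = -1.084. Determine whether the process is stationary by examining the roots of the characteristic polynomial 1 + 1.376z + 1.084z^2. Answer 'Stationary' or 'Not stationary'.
\text{Not stationary}

The AR(p) characteristic polynomial is P(z) = 1 + 1.376z + 1.084z^2.
Stationarity requires all roots to lie outside the unit circle, i.e. |z| > 1 for every root.
Set 1 + (1.376) z + (1.084) z^2 = 0, i.e. a z^2 + b z + c = 0 with a = 1.084, b = 1.376, c = 1.
Discriminant D = b^2 - 4ac = (1.376)^2 - 4*(1.084)*1 = 1.893376 - (4.336) = -2.442624.
D < 0, so the roots are the complex-conjugate pair z = (-b +/- i sqrt(-D)) / (2a) = -0.6347 +/- 0.7209i.
For a conjugate pair |z|^2 = z * conj(z) = (product of roots) = c/a = 1/(1.084) = 0.922509, so |z| = sqrt(0.922509) = 0.9605 for both roots.
Moduli of all roots: 0.9605, 0.9605.
All moduli strictly greater than 1? No.
Verdict: Not stationary.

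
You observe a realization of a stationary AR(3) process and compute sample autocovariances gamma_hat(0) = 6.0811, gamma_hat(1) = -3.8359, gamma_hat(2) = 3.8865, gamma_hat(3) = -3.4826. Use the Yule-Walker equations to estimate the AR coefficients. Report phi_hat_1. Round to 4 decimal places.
\hat\phi_{1} = -0.3160

The Yule-Walker equations for an AR(p) process read, in matrix form,
  Gamma_p phi = r_p,   with   (Gamma_p)_{ij} = gamma(|i - j|),
                       (r_p)_i = gamma(i),   i,j = 1..p.
Substitute the sample gammas (Toeplitz matrix and right-hand side of size 3):
  Gamma_p = [[6.0811, -3.8359, 3.8865], [-3.8359, 6.0811, -3.8359], [3.8865, -3.8359, 6.0811]]
  r_p     = [-3.8359, 3.8865, -3.4826]
Written out (R1..R3):
  (R1) 6.0811 phi_1 - 3.8359 phi_2 + 3.8865 phi_3 = -3.8359
  (R2) -3.8359 phi_1 + 6.0811 phi_2 - 3.8359 phi_3 = 3.8865
  (R3) 3.8865 phi_1 - 3.8359 phi_2 + 6.0811 phi_3 = -3.4826
Gaussian elimination:
  R2 <- R2 - (-3.8359/6.0811) R1 = R2 - (-0.63079) R1:  3.661451 phi_2 - 1.384333 phi_3 = 1.466851
  R3 <- R3 - (3.8865/6.0811) R1 = R3 - (0.639111) R1:  -1.384333 phi_2 + 3.597194 phi_3 = -1.031033
  R3 <- R3 - (-1.384333/3.661451) R2 = R3 - (-0.378083) R2:  3.073801 phi_3 = -0.476441
Back-substitution:
  phi_hat_3 = -0.476441 / 3.073801 = -0.155001
  phi_hat_2 = (1.466851 - (-1.384333)(-0.155001)) / 3.661451 = 0.342017
  phi_hat_1 = (-3.8359 - (-3.8359)(0.342017) - (3.8865)(-0.155001)) / 6.0811 = -0.315987
So phi_hat = [-0.3160, 0.3420, -0.1550].
Therefore phi_hat_1 = -0.3160.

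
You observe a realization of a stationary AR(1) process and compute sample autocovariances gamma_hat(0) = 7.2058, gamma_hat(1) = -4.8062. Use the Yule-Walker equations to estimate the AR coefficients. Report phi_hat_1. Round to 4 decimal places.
\hat\phi_{1} = -0.6670

The Yule-Walker equations for an AR(p) process read, in matrix form,
  Gamma_p phi = r_p,   with   (Gamma_p)_{ij} = gamma(|i - j|),
                       (r_p)_i = gamma(i),   i,j = 1..p.
Substitute the sample gammas (Toeplitz matrix and right-hand side of size 1):
  Gamma_p = [[7.2058]]
  r_p     = [-4.8062]
With p = 1 this is the single equation gamma(0) phi_1 = gamma(1):
  phi_hat_1 = gamma(1) / gamma(0) = -4.8062 / 7.2058 = -0.6670.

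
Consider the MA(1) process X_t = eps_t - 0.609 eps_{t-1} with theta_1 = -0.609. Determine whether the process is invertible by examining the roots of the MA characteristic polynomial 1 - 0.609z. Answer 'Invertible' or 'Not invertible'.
\text{Invertible}

The MA(q) characteristic polynomial is P(z) = 1 - 0.609z.
Invertibility requires all roots to lie outside the unit circle, i.e. |z| > 1 for every root.
This is linear in z: 1 + (-0.609) z = 0  =>  z = -1/(-0.609) = 1.642036,  |z| = 1.642036.
Moduli of all roots: 1.6420.
All moduli strictly greater than 1? Yes.
Verdict: Invertible.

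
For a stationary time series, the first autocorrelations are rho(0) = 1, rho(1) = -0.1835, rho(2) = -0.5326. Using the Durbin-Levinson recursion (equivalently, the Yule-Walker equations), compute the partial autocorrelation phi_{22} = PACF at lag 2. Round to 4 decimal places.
\phi_{22} = -0.5860

The PACF at lag k is phi_{kk}, the last component of the solution
to the Yule-Walker system G_k phi = r_k where
  (G_k)_{ij} = rho(|i - j|), (r_k)_i = rho(i), i,j = 1..k.
Equivalently, Durbin-Levinson gives phi_{kk} iteratively:
  phi_{11} = rho(1)
  phi_{kk} = [rho(k) - sum_{j=1..k-1} phi_{k-1,j} rho(k-j)]
            / [1 - sum_{j=1..k-1} phi_{k-1,j} rho(j)],
  phi_{k,j} = phi_{k-1,j} - phi_{kk} phi_{k-1,k-j},  j = 1..k-1.
Step k = 1:
  phi_11 = rho(1) = -0.1835.
Step k = 2:
  phi_22 = [rho(2) - phi_11 rho(1)] / [1 - phi_11 rho(1)] = [-0.5326 - (-0.1835)(-0.1835)] / [1 - (-0.1835)(-0.1835)]
         = -0.56627225 / 0.96632775 = -0.586.
Therefore phi_{22} = -0.5860.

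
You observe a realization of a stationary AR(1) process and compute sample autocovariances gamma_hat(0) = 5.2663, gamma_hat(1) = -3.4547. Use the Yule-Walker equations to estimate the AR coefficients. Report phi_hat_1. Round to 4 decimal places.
\hat\phi_{1} = -0.6560

The Yule-Walker equations for an AR(p) process read, in matrix form,
  Gamma_p phi = r_p,   with   (Gamma_p)_{ij} = gamma(|i - j|),
                       (r_p)_i = gamma(i),   i,j = 1..p.
Substitute the sample gammas (Toeplitz matrix and right-hand side of size 1):
  Gamma_p = [[5.2663]]
  r_p     = [-3.4547]
With p = 1 this is the single equation gamma(0) phi_1 = gamma(1):
  phi_hat_1 = gamma(1) / gamma(0) = -3.4547 / 5.2663 = -0.6560.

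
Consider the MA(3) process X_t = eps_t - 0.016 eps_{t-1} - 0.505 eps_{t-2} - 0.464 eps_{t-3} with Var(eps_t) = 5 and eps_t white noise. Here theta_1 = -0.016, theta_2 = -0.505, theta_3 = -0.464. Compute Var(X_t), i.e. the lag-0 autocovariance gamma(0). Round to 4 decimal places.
\gamma(0) = 7.3529

For an MA(q) process X_t = eps_t + sum_i theta_i eps_{t-i} with
Var(eps_t) = sigma^2, the variance is
  gamma(0) = sigma^2 * (1 + sum_i theta_i^2).
  sum_i theta_i^2 = (-0.016)^2 + (-0.505)^2 + (-0.464)^2 = 0.000256 + 0.255025 + 0.215296 = 0.470577.
  gamma(0) = 5 * (1 + 0.470577) = 5 * 1.470577 = 7.352885, which rounds to 7.3529.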